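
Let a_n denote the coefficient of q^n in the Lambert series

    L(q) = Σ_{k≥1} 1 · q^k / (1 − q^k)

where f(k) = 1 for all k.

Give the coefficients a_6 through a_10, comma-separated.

4, 2, 4, 3, 4

[q^6] f(6)=1,f(3)=1,f(2)=1,f(1)=1 ⇒ 4
n=7: 7·1 1·7  f→[1+1]=2
n=8: 8·1 4·2 2·4 1·8  f→[1+1+1+1]=4
d|9:{1,3,9}  Σf=1+1+1=3
d|10:{10,5,2,1}  Σf=1+1+1+1=4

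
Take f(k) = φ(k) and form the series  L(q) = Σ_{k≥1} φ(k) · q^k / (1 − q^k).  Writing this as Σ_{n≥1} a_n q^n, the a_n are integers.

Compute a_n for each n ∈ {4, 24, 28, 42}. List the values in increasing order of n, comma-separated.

d|4:{4,2,1}  Σφ=2+1+1=4
n=24: 1·24 2·12 3·8 4·6 6·4 8·3 12·2 24·1  φ→[1+1+2+2+2+4+4+8]=24
q^28  k|28↦φ(k): 28:12 14:6 7:6 4:2 2:1 1:1  a_28=28
n=42: 42·1 21·2 14·3 7·6 6·7 3·14 2·21 1·42  φ→[12+12+6+6+2+2+1+1]=42

4, 24, 28, 42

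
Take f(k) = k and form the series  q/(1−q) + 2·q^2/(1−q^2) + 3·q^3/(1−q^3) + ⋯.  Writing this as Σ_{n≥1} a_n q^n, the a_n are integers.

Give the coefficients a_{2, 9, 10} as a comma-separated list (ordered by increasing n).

3, 13, 18

q^2  k|2↦f(k): 1:1 2:2  a_2=3
q^9  k|9↦f(k): 1:1 3:3 9:9  a_9=13
n=10: 10·1 5·2 2·5 1·10  f→[10+5+2+1]=18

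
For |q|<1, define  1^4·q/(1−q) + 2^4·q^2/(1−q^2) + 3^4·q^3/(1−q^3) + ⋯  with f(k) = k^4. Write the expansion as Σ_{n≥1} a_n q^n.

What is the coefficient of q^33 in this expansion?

a_33 = 1200644

q^33  k|33↦f(k): 33:1185921 11:14641 3:81 1:1  a_33=1200644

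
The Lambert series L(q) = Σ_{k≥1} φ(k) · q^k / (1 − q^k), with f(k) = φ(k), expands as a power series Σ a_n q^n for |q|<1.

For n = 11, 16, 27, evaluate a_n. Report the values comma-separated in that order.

d|11:{11,1}  Σφ=10+1=11
[q^16] φ(16)=8,φ(8)=4,φ(4)=2,φ(2)=1,φ(1)=1 ⇒ 16
n=27: 1·27 3·9 9·3 27·1  φ→[1+2+6+18]=27

11, 16, 27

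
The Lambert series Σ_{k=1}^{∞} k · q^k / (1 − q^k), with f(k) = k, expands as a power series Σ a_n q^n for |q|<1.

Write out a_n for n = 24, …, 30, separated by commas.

d|24:{1,2,3,4,6,8,12,24}  Σf=1+2+3+4+6+8+12+24=60
n=25: 25·1 5·5 1·25  f→[25+5+1]=31
[q^26] f(26)=26,f(13)=13,f(2)=2,f(1)=1 ⇒ 42
d|27:{27,9,3,1}  Σf=27+9+3+1=40
q^28  k|28↦f(k): 1:1 2:2 4:4 7:7 14:14 28:28  a_28=56
[q^29] f(1)=1,f(29)=29 ⇒ 30
[q^30] f(1)=1,f(2)=2,f(3)=3,f(5)=5,f(6)=6,f(10)=10,f(15)=15,f(30)=30 ⇒ 72

60, 31, 42, 40, 56, 30, 72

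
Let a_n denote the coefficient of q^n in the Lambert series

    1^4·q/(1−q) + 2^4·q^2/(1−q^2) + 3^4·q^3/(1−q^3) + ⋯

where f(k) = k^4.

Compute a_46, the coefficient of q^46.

a_46 = 4757314

d|46:{46,23,2,1}  Σf=4477456+279841+16+1=4757314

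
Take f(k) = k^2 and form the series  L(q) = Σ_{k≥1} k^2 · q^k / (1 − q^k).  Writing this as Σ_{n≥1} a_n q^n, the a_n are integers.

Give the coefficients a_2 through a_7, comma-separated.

d|2:{1,2}  Σf=1+4=5
d|3:{3,1}  Σf=9+1=10
d|4:{1,2,4}  Σf=1+4+16=21
n=5: 5·1 1·5  f→[25+1]=26
q^6  k|6↦f(k): 6:36 3:9 2:4 1:1  a_6=50
[q^7] f(7)=49,f(1)=1 ⇒ 50

5, 10, 21, 26, 50, 50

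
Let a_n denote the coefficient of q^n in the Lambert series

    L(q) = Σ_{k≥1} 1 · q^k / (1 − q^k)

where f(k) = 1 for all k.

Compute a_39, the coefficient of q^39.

q^39  k|39↦f(k): 1:1 3:1 13:1 39:1  a_39=4

a_39 = 4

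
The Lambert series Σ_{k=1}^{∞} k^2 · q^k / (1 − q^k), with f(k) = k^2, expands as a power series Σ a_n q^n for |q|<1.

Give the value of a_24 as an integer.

q^24  k|24↦f(k): 1:1 2:4 3:9 4:16 6:36 8:64 12:144 24:576  a_24=850

a_24 = 850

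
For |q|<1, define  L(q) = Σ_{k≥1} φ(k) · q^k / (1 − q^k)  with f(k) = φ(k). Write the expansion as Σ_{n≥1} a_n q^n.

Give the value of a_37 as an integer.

q^37  k|37↦φ(k): 1:1 37:36  a_37=37

a_37 = 37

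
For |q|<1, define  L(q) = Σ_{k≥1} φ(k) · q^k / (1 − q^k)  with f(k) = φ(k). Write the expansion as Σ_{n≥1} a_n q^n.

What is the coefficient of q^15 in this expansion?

q^15  k|15↦φ(k): 15:8 5:4 3:2 1:1  a_15=15

a_15 = 15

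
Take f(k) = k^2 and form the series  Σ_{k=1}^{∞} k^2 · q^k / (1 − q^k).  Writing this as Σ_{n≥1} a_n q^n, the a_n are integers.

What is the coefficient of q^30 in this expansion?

[q^30] f(1)=1,f(2)=4,f(3)=9,f(5)=25,f(6)=36,f(10)=100,f(15)=225,f(30)=900 ⇒ 1300

a_30 = 1300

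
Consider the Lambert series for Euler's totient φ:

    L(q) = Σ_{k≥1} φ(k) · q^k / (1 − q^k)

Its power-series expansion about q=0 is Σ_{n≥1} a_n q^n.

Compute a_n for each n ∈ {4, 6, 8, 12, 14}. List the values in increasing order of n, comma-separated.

[q^4] φ(1)=1,φ(2)=1,φ(4)=2 ⇒ 4
d|6:{1,2,3,6}  Σφ=1+1+2+2=6
d|8:{1,2,4,8}  Σφ=1+1+2+4=8
[q^12] φ(12)=4,φ(6)=2,φ(4)=2,φ(3)=2,φ(2)=1,φ(1)=1 ⇒ 12
[q^14] φ(1)=1,φ(2)=1,φ(7)=6,φ(14)=6 ⇒ 14

4, 6, 8, 12, 14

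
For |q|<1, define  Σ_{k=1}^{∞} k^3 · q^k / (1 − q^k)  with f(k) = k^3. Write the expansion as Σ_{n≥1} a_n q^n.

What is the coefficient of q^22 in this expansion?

a_22 = 11988

q^22  k|22↦f(k): 1:1 2:8 11:1331 22:10648  a_22=11988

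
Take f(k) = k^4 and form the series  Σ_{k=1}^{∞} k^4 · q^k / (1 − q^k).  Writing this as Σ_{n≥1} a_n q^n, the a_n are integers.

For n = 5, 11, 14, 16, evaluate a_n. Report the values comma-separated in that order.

626, 14642, 40834, 69905

d|5:{5,1}  Σf=625+1=626
q^11  k|11↦f(k): 1:1 11:14641  a_11=14642
d|14:{14,7,2,1}  Σf=38416+2401+16+1=40834
d|16:{16,8,4,2,1}  Σf=65536+4096+256+16+1=69905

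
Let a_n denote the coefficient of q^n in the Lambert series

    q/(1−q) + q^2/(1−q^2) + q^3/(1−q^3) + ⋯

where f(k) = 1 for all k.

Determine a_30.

a_30 = 8

d|30:{1,2,3,5,6,10,15,30}  Σf=1+1+1+1+1+1+1+1=8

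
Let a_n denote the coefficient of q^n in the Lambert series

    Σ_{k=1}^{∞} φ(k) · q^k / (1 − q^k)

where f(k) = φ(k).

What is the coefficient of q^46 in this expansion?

n=46: 1·46 2·23 23·2 46·1  φ→[1+1+22+22]=46

a_46 = 46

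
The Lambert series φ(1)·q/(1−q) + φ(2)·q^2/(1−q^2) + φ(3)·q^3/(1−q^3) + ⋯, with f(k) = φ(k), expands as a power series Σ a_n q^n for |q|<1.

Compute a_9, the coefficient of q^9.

d|9:{9,3,1}  Σφ=6+2+1=9

a_9 = 9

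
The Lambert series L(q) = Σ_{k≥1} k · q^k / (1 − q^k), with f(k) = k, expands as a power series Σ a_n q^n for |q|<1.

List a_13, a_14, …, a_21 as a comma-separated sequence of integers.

14, 24, 24, 31, 18, 39, 20, 42, 32

n=13: 1·13 13·1  f→[1+13]=14
[q^14] f(1)=1,f(2)=2,f(7)=7,f(14)=14 ⇒ 24
q^15  k|15↦f(k): 1:1 3:3 5:5 15:15  a_15=24
n=16: 16·1 8·2 4·4 2·8 1·16  f→[16+8+4+2+1]=31
q^17  k|17↦f(k): 1:1 17:17  a_17=18
[q^18] f(1)=1,f(2)=2,f(3)=3,f(6)=6,f(9)=9,f(18)=18 ⇒ 39
n=19: 1·19 19·1  f→[1+19]=20
[q^20] f(1)=1,f(2)=2,f(4)=4,f(5)=5,f(10)=10,f(20)=20 ⇒ 42
n=21: 21·1 7·3 3·7 1·21  f→[21+7+3+1]=32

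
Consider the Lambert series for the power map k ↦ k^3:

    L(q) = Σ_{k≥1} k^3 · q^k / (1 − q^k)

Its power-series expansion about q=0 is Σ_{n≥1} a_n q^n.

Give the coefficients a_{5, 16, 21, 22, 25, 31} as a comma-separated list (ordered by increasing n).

126, 4681, 9632, 11988, 15751, 29792

q^5  k|5↦f(k): 5:125 1:1  a_5=126
[q^16] f(1)=1,f(2)=8,f(4)=64,f(8)=512,f(16)=4096 ⇒ 4681
q^21  k|21↦f(k): 21:9261 7:343 3:27 1:1  a_21=9632
q^22  k|22↦f(k): 22:10648 11:1331 2:8 1:1  a_22=11988
d|25:{1,5,25}  Σf=1+125+15625=15751
d|31:{1,31}  Σf=1+29791=29792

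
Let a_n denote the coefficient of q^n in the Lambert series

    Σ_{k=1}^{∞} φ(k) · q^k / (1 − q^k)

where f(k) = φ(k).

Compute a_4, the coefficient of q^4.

d|4:{1,2,4}  Σφ=1+1+2=4

a_4 = 4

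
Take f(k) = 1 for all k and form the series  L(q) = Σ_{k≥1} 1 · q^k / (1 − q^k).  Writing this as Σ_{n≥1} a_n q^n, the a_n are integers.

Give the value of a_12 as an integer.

a_12 = 6

[q^12] f(1)=1,f(2)=1,f(3)=1,f(4)=1,f(6)=1,f(12)=1 ⇒ 6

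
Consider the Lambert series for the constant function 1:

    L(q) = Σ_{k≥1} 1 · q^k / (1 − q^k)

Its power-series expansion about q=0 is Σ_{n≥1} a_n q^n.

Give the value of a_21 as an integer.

n=21: 1·21 3·7 7·3 21·1  f→[1+1+1+1]=4

a_21 = 4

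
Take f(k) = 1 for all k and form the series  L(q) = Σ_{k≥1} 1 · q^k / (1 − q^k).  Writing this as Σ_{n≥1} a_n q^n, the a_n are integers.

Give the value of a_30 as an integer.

q^30  k|30↦f(k): 1:1 2:1 3:1 5:1 6:1 10:1 15:1 30:1  a_30=8

a_30 = 8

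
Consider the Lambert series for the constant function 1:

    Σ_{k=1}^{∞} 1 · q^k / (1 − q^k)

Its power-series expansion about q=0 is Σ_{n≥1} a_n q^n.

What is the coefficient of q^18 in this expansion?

[q^18] f(18)=1,f(9)=1,f(6)=1,f(3)=1,f(2)=1,f(1)=1 ⇒ 6

a_18 = 6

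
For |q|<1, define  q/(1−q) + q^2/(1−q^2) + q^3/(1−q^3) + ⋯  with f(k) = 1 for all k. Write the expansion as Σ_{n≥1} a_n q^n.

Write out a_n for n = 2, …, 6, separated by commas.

2, 2, 3, 2, 4

n=2: 2·1 1·2  f→[1+1]=2
[q^3] f(1)=1,f(3)=1 ⇒ 2
d|4:{1,2,4}  Σf=1+1+1=3
d|5:{1,5}  Σf=1+1=2
q^6  k|6↦f(k): 6:1 3:1 2:1 1:1  a_6=4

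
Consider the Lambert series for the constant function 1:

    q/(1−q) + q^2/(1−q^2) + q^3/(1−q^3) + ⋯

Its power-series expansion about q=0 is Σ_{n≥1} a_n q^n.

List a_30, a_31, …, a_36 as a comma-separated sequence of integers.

q^30  k|30↦f(k): 1:1 2:1 3:1 5:1 6:1 10:1 15:1 30:1  a_30=8
q^31  k|31↦f(k): 1:1 31:1  a_31=2
n=32: 1·32 2·16 4·8 8·4 16·2 32·1  f→[1+1+1+1+1+1]=6
[q^33] f(33)=1,f(11)=1,f(3)=1,f(1)=1 ⇒ 4
n=34: 34·1 17·2 2·17 1·34  f→[1+1+1+1]=4
[q^35] f(1)=1,f(5)=1,f(7)=1,f(35)=1 ⇒ 4
d|36:{1,2,3,4,6,9,12,18,36}  Σf=1+1+1+1+1+1+1+1+1=9

8, 2, 6, 4, 4, 4, 9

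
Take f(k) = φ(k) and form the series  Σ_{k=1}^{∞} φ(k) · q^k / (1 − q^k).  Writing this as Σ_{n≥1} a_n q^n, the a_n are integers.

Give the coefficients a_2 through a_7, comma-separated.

[q^2] φ(2)=1,φ(1)=1 ⇒ 2
[q^3] φ(1)=1,φ(3)=2 ⇒ 3
q^4  k|4↦φ(k): 4:2 2:1 1:1  a_4=4
n=5: 1·5 5·1  φ→[1+4]=5
q^6  k|6↦φ(k): 1:1 2:1 3:2 6:2  a_6=6
n=7: 1·7 7·1  φ→[1+6]=7

2, 3, 4, 5, 6, 7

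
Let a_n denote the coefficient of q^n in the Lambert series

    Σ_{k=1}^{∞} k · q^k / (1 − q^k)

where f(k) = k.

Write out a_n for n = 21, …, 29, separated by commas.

32, 36, 24, 60, 31, 42, 40, 56, 30

n=21: 1·21 3·7 7·3 21·1  f→[1+3+7+21]=32
d|22:{22,11,2,1}  Σf=22+11+2+1=36
d|23:{1,23}  Σf=1+23=24
d|24:{24,12,8,6,4,3,2,1}  Σf=24+12+8+6+4+3+2+1=60
q^25  k|25↦f(k): 1:1 5:5 25:25  a_25=31
n=26: 1·26 2·13 13·2 26·1  f→[1+2+13+26]=42
q^27  k|27↦f(k): 27:27 9:9 3:3 1:1  a_27=40
d|28:{1,2,4,7,14,28}  Σf=1+2+4+7+14+28=56
n=29: 1·29 29·1  f→[1+29]=30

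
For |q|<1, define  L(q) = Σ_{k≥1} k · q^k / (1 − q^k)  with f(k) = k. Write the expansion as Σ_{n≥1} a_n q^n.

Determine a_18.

[q^18] f(18)=18,f(9)=9,f(6)=6,f(3)=3,f(2)=2,f(1)=1 ⇒ 39

a_18 = 39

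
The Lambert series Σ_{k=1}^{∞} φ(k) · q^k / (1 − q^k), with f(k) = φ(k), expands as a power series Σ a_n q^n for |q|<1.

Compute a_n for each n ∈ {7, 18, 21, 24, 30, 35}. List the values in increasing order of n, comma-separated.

[q^7] φ(1)=1,φ(7)=6 ⇒ 7
q^18  k|18↦φ(k): 1:1 2:1 3:2 6:2 9:6 18:6  a_18=18
q^21  k|21↦φ(k): 21:12 7:6 3:2 1:1  a_21=21
q^24  k|24↦φ(k): 1:1 2:1 3:2 4:2 6:2 8:4 12:4 24:8  a_24=24
d|30:{30,15,10,6,5,3,2,1}  Σφ=8+8+4+2+4+2+1+1=30
d|35:{35,7,5,1}  Σφ=24+6+4+1=35

7, 18, 21, 24, 30, 35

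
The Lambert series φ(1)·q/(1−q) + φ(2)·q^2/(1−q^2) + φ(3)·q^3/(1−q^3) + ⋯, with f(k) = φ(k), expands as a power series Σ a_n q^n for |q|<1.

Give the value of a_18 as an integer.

[q^18] φ(1)=1,φ(2)=1,φ(3)=2,φ(6)=2,φ(9)=6,φ(18)=6 ⇒ 18

a_18 = 18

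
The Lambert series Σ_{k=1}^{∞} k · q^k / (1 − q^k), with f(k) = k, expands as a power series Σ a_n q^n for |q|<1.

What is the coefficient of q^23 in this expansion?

n=23: 1·23 23·1  f→[1+23]=24

a_23 = 24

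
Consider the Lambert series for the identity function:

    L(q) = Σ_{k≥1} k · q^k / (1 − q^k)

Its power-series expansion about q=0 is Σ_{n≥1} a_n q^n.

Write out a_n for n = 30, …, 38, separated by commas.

[q^30] f(30)=30,f(15)=15,f(10)=10,f(6)=6,f(5)=5,f(3)=3,f(2)=2,f(1)=1 ⇒ 72
d|31:{1,31}  Σf=1+31=32
[q^32] f(1)=1,f(2)=2,f(4)=4,f(8)=8,f(16)=16,f(32)=32 ⇒ 63
n=33: 1·33 3·11 11·3 33·1  f→[1+3+11+33]=48
q^34  k|34↦f(k): 1:1 2:2 17:17 34:34  a_34=54
[q^35] f(1)=1,f(5)=5,f(7)=7,f(35)=35 ⇒ 48
n=36: 36·1 18·2 12·3 9·4 6·6 4·9 3·12 2·18 1·36  f→[36+18+12+9+6+4+3+2+1]=91
d|37:{37,1}  Σf=37+1=38
q^38  k|38↦f(k): 1:1 2:2 19:19 38:38  a_38=60

72, 32, 63, 48, 54, 48, 91, 38, 60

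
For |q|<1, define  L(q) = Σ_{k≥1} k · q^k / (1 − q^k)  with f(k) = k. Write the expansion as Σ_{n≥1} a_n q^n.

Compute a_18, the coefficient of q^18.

a_18 = 39

d|18:{1,2,3,6,9,18}  Σf=1+2+3+6+9+18=39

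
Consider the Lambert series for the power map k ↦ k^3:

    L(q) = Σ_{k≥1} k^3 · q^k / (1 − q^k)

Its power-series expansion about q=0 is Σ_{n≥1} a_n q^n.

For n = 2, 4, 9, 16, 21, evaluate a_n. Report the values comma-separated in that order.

[q^2] f(2)=8,f(1)=1 ⇒ 9
[q^4] f(4)=64,f(2)=8,f(1)=1 ⇒ 73
q^9  k|9↦f(k): 9:729 3:27 1:1  a_9=757
q^16  k|16↦f(k): 1:1 2:8 4:64 8:512 16:4096  a_16=4681
q^21  k|21↦f(k): 21:9261 7:343 3:27 1:1  a_21=9632

9, 73, 757, 4681, 9632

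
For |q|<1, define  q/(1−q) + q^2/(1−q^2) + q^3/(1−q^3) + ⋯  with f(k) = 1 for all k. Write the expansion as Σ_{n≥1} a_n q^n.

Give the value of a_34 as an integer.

d|34:{34,17,2,1}  Σf=1+1+1+1=4

a_34 = 4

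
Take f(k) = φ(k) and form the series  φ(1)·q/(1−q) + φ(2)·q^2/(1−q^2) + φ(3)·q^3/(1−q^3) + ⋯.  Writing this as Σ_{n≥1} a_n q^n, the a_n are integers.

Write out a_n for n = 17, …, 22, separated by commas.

d|17:{17,1}  Σφ=16+1=17
n=18: 18·1 9·2 6·3 3·6 2·9 1·18  φ→[6+6+2+2+1+1]=18
n=19: 1·19 19·1  φ→[1+18]=19
d|20:{1,2,4,5,10,20}  Σφ=1+1+2+4+4+8=20
n=21: 21·1 7·3 3·7 1·21  φ→[12+6+2+1]=21
n=22: 1·22 2·11 11·2 22·1  φ→[1+1+10+10]=22

17, 18, 19, 20, 21, 22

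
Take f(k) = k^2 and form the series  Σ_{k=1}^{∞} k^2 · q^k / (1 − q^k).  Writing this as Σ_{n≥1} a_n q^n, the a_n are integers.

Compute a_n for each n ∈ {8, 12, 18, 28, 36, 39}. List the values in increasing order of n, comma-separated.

85, 210, 455, 1050, 1911, 1700

n=8: 8·1 4·2 2·4 1·8  f→[64+16+4+1]=85
n=12: 12·1 6·2 4·3 3·4 2·6 1·12  f→[144+36+16+9+4+1]=210
[q^18] f(1)=1,f(2)=4,f(3)=9,f(6)=36,f(9)=81,f(18)=324 ⇒ 455
d|28:{28,14,7,4,2,1}  Σf=784+196+49+16+4+1=1050
d|36:{1,2,3,4,6,9,12,18,36}  Σf=1+4+9+16+36+81+144+324+1296=1911
[q^39] f(39)=1521,f(13)=169,f(3)=9,f(1)=1 ⇒ 1700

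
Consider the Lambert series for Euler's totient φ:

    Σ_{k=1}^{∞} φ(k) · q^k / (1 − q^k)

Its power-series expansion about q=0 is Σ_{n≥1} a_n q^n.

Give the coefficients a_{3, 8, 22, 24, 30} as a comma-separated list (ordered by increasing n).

d|3:{1,3}  Σφ=1+2=3
n=8: 1·8 2·4 4·2 8·1  φ→[1+1+2+4]=8
q^22  k|22↦φ(k): 22:10 11:10 2:1 1:1  a_22=22
[q^24] φ(24)=8,φ(12)=4,φ(8)=4,φ(6)=2,φ(4)=2,φ(3)=2,φ(2)=1,φ(1)=1 ⇒ 24
d|30:{1,2,3,5,6,10,15,30}  Σφ=1+1+2+4+2+4+8+8=30

3, 8, 22, 24, 30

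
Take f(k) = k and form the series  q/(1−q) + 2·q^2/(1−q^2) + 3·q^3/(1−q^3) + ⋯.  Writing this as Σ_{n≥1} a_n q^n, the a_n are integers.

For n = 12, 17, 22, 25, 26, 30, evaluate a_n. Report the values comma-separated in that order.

28, 18, 36, 31, 42, 72

q^12  k|12↦f(k): 12:12 6:6 4:4 3:3 2:2 1:1  a_12=28
q^17  k|17↦f(k): 1:1 17:17  a_17=18
n=22: 22·1 11·2 2·11 1·22  f→[22+11+2+1]=36
q^25  k|25↦f(k): 25:25 5:5 1:1  a_25=31
n=26: 1·26 2·13 13·2 26·1  f→[1+2+13+26]=42
d|30:{1,2,3,5,6,10,15,30}  Σf=1+2+3+5+6+10+15+30=72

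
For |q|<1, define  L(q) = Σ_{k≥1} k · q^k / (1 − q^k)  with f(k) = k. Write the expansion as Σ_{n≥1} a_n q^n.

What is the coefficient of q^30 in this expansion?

a_30 = 72

d|30:{1,2,3,5,6,10,15,30}  Σf=1+2+3+5+6+10+15+30=72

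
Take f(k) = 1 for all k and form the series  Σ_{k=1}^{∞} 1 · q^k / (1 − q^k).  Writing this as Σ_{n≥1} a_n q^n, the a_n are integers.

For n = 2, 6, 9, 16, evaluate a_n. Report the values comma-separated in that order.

2, 4, 3, 5

d|2:{1,2}  Σf=1+1=2
[q^6] f(6)=1,f(3)=1,f(2)=1,f(1)=1 ⇒ 4
q^9  k|9↦f(k): 9:1 3:1 1:1  a_9=3
[q^16] f(1)=1,f(2)=1,f(4)=1,f(8)=1,f(16)=1 ⇒ 5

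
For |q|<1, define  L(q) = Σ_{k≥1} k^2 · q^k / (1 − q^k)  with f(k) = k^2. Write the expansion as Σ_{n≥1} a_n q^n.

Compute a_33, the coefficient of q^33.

a_33 = 1220

d|33:{1,3,11,33}  Σf=1+9+121+1089=1220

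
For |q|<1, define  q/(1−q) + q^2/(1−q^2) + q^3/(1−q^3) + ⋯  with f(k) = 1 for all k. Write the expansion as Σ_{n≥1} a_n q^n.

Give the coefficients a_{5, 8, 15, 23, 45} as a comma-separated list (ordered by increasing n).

2, 4, 4, 2, 6

[q^5] f(5)=1,f(1)=1 ⇒ 2
[q^8] f(8)=1,f(4)=1,f(2)=1,f(1)=1 ⇒ 4
q^15  k|15↦f(k): 1:1 3:1 5:1 15:1  a_15=4
n=23: 1·23 23·1  f→[1+1]=2
[q^45] f(1)=1,f(3)=1,f(5)=1,f(9)=1,f(15)=1,f(45)=1 ⇒ 6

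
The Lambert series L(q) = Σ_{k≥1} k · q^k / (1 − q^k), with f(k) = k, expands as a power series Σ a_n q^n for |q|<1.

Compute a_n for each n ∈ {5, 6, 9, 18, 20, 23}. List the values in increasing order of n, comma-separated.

n=5: 5·1 1·5  f→[5+1]=6
d|6:{6,3,2,1}  Σf=6+3+2+1=12
n=9: 9·1 3·3 1·9  f→[9+3+1]=13
q^18  k|18↦f(k): 1:1 2:2 3:3 6:6 9:9 18:18  a_18=39
n=20: 20·1 10·2 5·4 4·5 2·10 1·20  f→[20+10+5+4+2+1]=42
n=23: 1·23 23·1  f→[1+23]=24

6, 12, 13, 39, 42, 24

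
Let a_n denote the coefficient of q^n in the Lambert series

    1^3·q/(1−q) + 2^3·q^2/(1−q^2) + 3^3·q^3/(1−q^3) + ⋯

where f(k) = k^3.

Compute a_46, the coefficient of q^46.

[q^46] f(1)=1,f(2)=8,f(23)=12167,f(46)=97336 ⇒ 109512

a_46 = 109512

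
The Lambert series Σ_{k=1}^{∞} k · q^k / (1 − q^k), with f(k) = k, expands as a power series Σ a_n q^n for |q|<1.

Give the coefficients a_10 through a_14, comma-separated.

18, 12, 28, 14, 24

[q^10] f(1)=1,f(2)=2,f(5)=5,f(10)=10 ⇒ 18
d|11:{1,11}  Σf=1+11=12
n=12: 1·12 2·6 3·4 4·3 6·2 12·1  f→[1+2+3+4+6+12]=28
q^13  k|13↦f(k): 13:13 1:1  a_13=14
d|14:{1,2,7,14}  Σf=1+2+7+14=24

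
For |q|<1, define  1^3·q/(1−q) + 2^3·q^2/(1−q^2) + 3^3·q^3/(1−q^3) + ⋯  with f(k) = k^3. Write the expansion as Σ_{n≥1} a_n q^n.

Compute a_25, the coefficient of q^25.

d|25:{1,5,25}  Σf=1+125+15625=15751

a_25 = 15751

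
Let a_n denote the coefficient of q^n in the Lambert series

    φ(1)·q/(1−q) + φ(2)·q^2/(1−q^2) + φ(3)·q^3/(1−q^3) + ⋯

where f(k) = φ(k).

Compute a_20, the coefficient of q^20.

q^20  k|20↦φ(k): 1:1 2:1 4:2 5:4 10:4 20:8  a_20=20

a_20 = 20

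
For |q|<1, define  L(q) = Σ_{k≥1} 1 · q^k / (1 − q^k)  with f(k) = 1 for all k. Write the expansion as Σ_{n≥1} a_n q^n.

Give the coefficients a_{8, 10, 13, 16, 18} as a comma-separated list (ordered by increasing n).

4, 4, 2, 5, 6

q^8  k|8↦f(k): 1:1 2:1 4:1 8:1  a_8=4
[q^10] f(1)=1,f(2)=1,f(5)=1,f(10)=1 ⇒ 4
d|13:{13,1}  Σf=1+1=2
d|16:{16,8,4,2,1}  Σf=1+1+1+1+1=5
d|18:{18,9,6,3,2,1}  Σf=1+1+1+1+1+1=6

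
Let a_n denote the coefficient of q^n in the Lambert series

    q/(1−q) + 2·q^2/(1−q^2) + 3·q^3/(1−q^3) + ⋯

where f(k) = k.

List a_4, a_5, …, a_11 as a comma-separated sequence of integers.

[q^4] f(4)=4,f(2)=2,f(1)=1 ⇒ 7
n=5: 1·5 5·1  f→[1+5]=6
d|6:{1,2,3,6}  Σf=1+2+3+6=12
n=7: 7·1 1·7  f→[7+1]=8
d|8:{1,2,4,8}  Σf=1+2+4+8=15
n=9: 9·1 3·3 1·9  f→[9+3+1]=13
d|10:{1,2,5,10}  Σf=1+2+5+10=18
d|11:{11,1}  Σf=11+1=12

7, 6, 12, 8, 15, 13, 18, 12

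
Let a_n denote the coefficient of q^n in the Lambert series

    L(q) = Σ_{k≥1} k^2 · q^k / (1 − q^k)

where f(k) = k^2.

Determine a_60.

a_60 = 5460

q^60  k|60↦f(k): 60:3600 30:900 20:400 15:225 12:144 10:100 6:36 5:25 4:16 3:9 2:4 1:1  a_60=5460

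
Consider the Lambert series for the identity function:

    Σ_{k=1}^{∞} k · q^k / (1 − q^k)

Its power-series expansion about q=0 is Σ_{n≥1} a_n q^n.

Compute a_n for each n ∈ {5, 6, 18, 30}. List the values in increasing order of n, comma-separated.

[q^5] f(5)=5,f(1)=1 ⇒ 6
d|6:{6,3,2,1}  Σf=6+3+2+1=12
n=18: 18·1 9·2 6·3 3·6 2·9 1·18  f→[18+9+6+3+2+1]=39
n=30: 1·30 2·15 3·10 5·6 6·5 10·3 15·2 30·1  f→[1+2+3+5+6+10+15+30]=72

6, 12, 39, 72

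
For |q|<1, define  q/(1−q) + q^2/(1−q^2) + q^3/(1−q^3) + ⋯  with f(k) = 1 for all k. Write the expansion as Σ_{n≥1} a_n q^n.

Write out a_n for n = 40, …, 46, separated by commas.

q^40  k|40↦f(k): 1:1 2:1 4:1 5:1 8:1 10:1 20:1 40:1  a_40=8
n=41: 41·1 1·41  f→[1+1]=2
q^42  k|42↦f(k): 42:1 21:1 14:1 7:1 6:1 3:1 2:1 1:1  a_42=8
[q^43] f(1)=1,f(43)=1 ⇒ 2
q^44  k|44↦f(k): 44:1 22:1 11:1 4:1 2:1 1:1  a_44=6
n=45: 1·45 3·15 5·9 9·5 15·3 45·1  f→[1+1+1+1+1+1]=6
n=46: 46·1 23·2 2·23 1·46  f→[1+1+1+1]=4

8, 2, 8, 2, 6, 6, 4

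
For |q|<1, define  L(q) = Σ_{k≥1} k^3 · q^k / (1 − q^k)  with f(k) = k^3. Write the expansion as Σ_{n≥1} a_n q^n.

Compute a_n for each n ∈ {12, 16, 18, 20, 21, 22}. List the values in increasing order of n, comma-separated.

n=12: 12·1 6·2 4·3 3·4 2·6 1·12  f→[1728+216+64+27+8+1]=2044
d|16:{16,8,4,2,1}  Σf=4096+512+64+8+1=4681
d|18:{1,2,3,6,9,18}  Σf=1+8+27+216+729+5832=6813
d|20:{20,10,5,4,2,1}  Σf=8000+1000+125+64+8+1=9198
[q^21] f(1)=1,f(3)=27,f(7)=343,f(21)=9261 ⇒ 9632
q^22  k|22↦f(k): 22:10648 11:1331 2:8 1:1  a_22=11988

2044, 4681, 6813, 9198, 9632, 11988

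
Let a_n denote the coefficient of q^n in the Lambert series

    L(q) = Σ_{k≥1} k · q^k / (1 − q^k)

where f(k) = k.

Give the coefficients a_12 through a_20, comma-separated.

28, 14, 24, 24, 31, 18, 39, 20, 42

q^12  k|12↦f(k): 12:12 6:6 4:4 3:3 2:2 1:1  a_12=28
[q^13] f(1)=1,f(13)=13 ⇒ 14
q^14  k|14↦f(k): 1:1 2:2 7:7 14:14  a_14=24
n=15: 15·1 5·3 3·5 1·15  f→[15+5+3+1]=24
n=16: 1·16 2·8 4·4 8·2 16·1  f→[1+2+4+8+16]=31
d|17:{17,1}  Σf=17+1=18
q^18  k|18↦f(k): 18:18 9:9 6:6 3:3 2:2 1:1  a_18=39
[q^19] f(1)=1,f(19)=19 ⇒ 20
[q^20] f(1)=1,f(2)=2,f(4)=4,f(5)=5,f(10)=10,f(20)=20 ⇒ 42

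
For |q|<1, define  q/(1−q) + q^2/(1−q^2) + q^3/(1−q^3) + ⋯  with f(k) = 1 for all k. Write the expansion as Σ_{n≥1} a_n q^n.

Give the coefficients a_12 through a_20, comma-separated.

6, 2, 4, 4, 5, 2, 6, 2, 6

[q^12] f(12)=1,f(6)=1,f(4)=1,f(3)=1,f(2)=1,f(1)=1 ⇒ 6
n=13: 13·1 1·13  f→[1+1]=2
n=14: 1·14 2·7 7·2 14·1  f→[1+1+1+1]=4
[q^15] f(1)=1,f(3)=1,f(5)=1,f(15)=1 ⇒ 4
n=16: 1·16 2·8 4·4 8·2 16·1  f→[1+1+1+1+1]=5
n=17: 1·17 17·1  f→[1+1]=2
[q^18] f(18)=1,f(9)=1,f(6)=1,f(3)=1,f(2)=1,f(1)=1 ⇒ 6
q^19  k|19↦f(k): 19:1 1:1  a_19=2
n=20: 1·20 2·10 4·5 5·4 10·2 20·1  f→[1+1+1+1+1+1]=6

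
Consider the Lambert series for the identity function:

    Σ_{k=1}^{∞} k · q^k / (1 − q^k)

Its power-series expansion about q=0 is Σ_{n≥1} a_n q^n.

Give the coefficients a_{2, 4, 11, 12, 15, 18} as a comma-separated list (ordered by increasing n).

3, 7, 12, 28, 24, 39

n=2: 1·2 2·1  f→[1+2]=3
n=4: 4·1 2·2 1·4  f→[4+2+1]=7
[q^11] f(11)=11,f(1)=1 ⇒ 12
q^12  k|12↦f(k): 12:12 6:6 4:4 3:3 2:2 1:1  a_12=28
d|15:{15,5,3,1}  Σf=15+5+3+1=24
d|18:{18,9,6,3,2,1}  Σf=18+9+6+3+2+1=39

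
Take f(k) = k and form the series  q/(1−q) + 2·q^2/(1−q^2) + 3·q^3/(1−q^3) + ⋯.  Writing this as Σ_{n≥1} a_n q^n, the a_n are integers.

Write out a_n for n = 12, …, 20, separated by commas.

q^12  k|12↦f(k): 1:1 2:2 3:3 4:4 6:6 12:12  a_12=28
d|13:{13,1}  Σf=13+1=14
[q^14] f(1)=1,f(2)=2,f(7)=7,f(14)=14 ⇒ 24
n=15: 1·15 3·5 5·3 15·1  f→[1+3+5+15]=24
q^16  k|16↦f(k): 1:1 2:2 4:4 8:8 16:16  a_16=31
[q^17] f(1)=1,f(17)=17 ⇒ 18
[q^18] f(1)=1,f(2)=2,f(3)=3,f(6)=6,f(9)=9,f(18)=18 ⇒ 39
n=19: 19·1 1·19  f→[19+1]=20
n=20: 20·1 10·2 5·4 4·5 2·10 1·20  f→[20+10+5+4+2+1]=42

28, 14, 24, 24, 31, 18, 39, 20, 42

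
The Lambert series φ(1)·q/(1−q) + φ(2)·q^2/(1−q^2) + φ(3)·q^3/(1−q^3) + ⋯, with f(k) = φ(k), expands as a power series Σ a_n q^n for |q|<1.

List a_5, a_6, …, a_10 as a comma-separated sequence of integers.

n=5: 1·5 5·1  φ→[1+4]=5
[q^6] φ(6)=2,φ(3)=2,φ(2)=1,φ(1)=1 ⇒ 6
[q^7] φ(1)=1,φ(7)=6 ⇒ 7
q^8  k|8↦φ(k): 8:4 4:2 2:1 1:1  a_8=8
q^9  k|9↦φ(k): 1:1 3:2 9:6  a_9=9
d|10:{10,5,2,1}  Σφ=4+4+1+1=10

5, 6, 7, 8, 9, 10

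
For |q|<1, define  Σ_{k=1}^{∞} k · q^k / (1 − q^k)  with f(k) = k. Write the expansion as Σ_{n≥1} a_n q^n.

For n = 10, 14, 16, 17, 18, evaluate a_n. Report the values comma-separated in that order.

n=10: 1·10 2·5 5·2 10·1  f→[1+2+5+10]=18
d|14:{14,7,2,1}  Σf=14+7+2+1=24
d|16:{16,8,4,2,1}  Σf=16+8+4+2+1=31
d|17:{1,17}  Σf=1+17=18
q^18  k|18↦f(k): 1:1 2:2 3:3 6:6 9:9 18:18  a_18=39

18, 24, 31, 18, 39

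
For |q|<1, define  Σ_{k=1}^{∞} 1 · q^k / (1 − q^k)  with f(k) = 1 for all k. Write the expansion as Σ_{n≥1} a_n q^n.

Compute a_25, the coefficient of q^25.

a_25 = 3

n=25: 1·25 5·5 25·1  f→[1+1+1]=3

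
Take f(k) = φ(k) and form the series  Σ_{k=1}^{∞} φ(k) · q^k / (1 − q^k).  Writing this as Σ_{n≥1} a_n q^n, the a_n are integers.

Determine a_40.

q^40  k|40↦φ(k): 1:1 2:1 4:2 5:4 8:4 10:4 20:8 40:16  a_40=40

a_40 = 40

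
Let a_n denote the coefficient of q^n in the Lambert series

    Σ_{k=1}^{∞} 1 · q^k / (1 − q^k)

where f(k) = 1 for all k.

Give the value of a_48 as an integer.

d|48:{48,24,16,12,8,6,4,3,2,1}  Σf=1+1+1+1+1+1+1+1+1+1=10

a_48 = 10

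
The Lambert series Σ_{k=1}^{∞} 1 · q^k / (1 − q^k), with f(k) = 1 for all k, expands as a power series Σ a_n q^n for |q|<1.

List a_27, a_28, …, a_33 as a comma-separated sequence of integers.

q^27  k|27↦f(k): 1:1 3:1 9:1 27:1  a_27=4
n=28: 28·1 14·2 7·4 4·7 2·14 1·28  f→[1+1+1+1+1+1]=6
q^29  k|29↦f(k): 29:1 1:1  a_29=2
[q^30] f(30)=1,f(15)=1,f(10)=1,f(6)=1,f(5)=1,f(3)=1,f(2)=1,f(1)=1 ⇒ 8
q^31  k|31↦f(k): 1:1 31:1  a_31=2
[q^32] f(32)=1,f(16)=1,f(8)=1,f(4)=1,f(2)=1,f(1)=1 ⇒ 6
d|33:{33,11,3,1}  Σf=1+1+1+1=4

4, 6, 2, 8, 2, 6, 4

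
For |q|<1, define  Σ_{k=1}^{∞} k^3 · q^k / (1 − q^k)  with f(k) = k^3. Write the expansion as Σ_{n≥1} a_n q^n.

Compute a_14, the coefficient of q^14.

d|14:{1,2,7,14}  Σf=1+8+343+2744=3096

a_14 = 3096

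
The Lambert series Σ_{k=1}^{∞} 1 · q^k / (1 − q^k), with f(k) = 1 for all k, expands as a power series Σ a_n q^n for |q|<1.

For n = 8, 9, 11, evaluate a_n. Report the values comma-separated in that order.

q^8  k|8↦f(k): 8:1 4:1 2:1 1:1  a_8=4
[q^9] f(1)=1,f(3)=1,f(9)=1 ⇒ 3
[q^11] f(1)=1,f(11)=1 ⇒ 2

4, 3, 2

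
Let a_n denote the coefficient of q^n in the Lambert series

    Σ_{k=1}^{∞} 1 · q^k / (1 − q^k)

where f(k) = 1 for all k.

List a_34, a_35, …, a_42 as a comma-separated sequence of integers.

4, 4, 9, 2, 4, 4, 8, 2, 8

[q^34] f(34)=1,f(17)=1,f(2)=1,f(1)=1 ⇒ 4
n=35: 1·35 5·7 7·5 35·1  f→[1+1+1+1]=4
[q^36] f(36)=1,f(18)=1,f(12)=1,f(9)=1,f(6)=1,f(4)=1,f(3)=1,f(2)=1,f(1)=1 ⇒ 9
d|37:{37,1}  Σf=1+1=2
[q^38] f(1)=1,f(2)=1,f(19)=1,f(38)=1 ⇒ 4
n=39: 39·1 13·3 3·13 1·39  f→[1+1+1+1]=4
d|40:{40,20,10,8,5,4,2,1}  Σf=1+1+1+1+1+1+1+1=8
d|41:{41,1}  Σf=1+1=2
[q^42] f(42)=1,f(21)=1,f(14)=1,f(7)=1,f(6)=1,f(3)=1,f(2)=1,f(1)=1 ⇒ 8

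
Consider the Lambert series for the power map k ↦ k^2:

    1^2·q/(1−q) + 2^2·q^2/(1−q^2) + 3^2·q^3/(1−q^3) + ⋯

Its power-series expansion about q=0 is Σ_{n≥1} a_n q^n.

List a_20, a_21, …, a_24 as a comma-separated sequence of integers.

546, 500, 610, 530, 850

q^20  k|20↦f(k): 20:400 10:100 5:25 4:16 2:4 1:1  a_20=546
d|21:{21,7,3,1}  Σf=441+49+9+1=500
q^22  k|22↦f(k): 22:484 11:121 2:4 1:1  a_22=610
d|23:{1,23}  Σf=1+529=530
n=24: 1·24 2·12 3·8 4·6 6·4 8·3 12·2 24·1  f→[1+4+9+16+36+64+144+576]=850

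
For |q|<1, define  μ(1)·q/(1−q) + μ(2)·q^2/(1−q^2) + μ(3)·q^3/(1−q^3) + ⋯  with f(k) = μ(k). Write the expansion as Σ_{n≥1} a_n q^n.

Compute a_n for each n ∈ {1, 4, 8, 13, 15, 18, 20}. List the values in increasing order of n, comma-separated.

n=1: 1·1  μ→[1]=1
q^4  k|4↦μ(k): 1:1 2:-1 4:0  a_4=0
q^8  k|8↦μ(k): 1:1 2:-1 4:0 8:0  a_8=0
[q^13] μ(1)=1,μ(13)=-1 ⇒ 0
[q^15] μ(15)=1,μ(5)=-1,μ(3)=-1,μ(1)=1 ⇒ 0
[q^18] μ(18)=0,μ(9)=0,μ(6)=1,μ(3)=-1,μ(2)=-1,μ(1)=1 ⇒ 0
q^20  k|20↦μ(k): 1:1 2:-1 4:0 5:-1 10:1 20:0  a_20=0

1, 0, 0, 0, 0, 0, 0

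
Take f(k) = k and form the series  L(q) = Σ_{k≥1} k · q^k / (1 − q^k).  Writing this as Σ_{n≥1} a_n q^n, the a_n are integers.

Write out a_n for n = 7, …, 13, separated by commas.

[q^7] f(1)=1,f(7)=7 ⇒ 8
[q^8] f(1)=1,f(2)=2,f(4)=4,f(8)=8 ⇒ 15
d|9:{1,3,9}  Σf=1+3+9=13
n=10: 10·1 5·2 2·5 1·10  f→[10+5+2+1]=18
n=11: 1·11 11·1  f→[1+11]=12
d|12:{12,6,4,3,2,1}  Σf=12+6+4+3+2+1=28
d|13:{1,13}  Σf=1+13=14

8, 15, 13, 18, 12, 28, 14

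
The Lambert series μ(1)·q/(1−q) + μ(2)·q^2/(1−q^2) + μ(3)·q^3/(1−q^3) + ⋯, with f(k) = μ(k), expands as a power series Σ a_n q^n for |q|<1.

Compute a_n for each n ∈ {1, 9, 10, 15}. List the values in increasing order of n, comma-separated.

1, 0, 0, 0

q^1  k|1↦μ(k): 1:1  a_1=1
n=9: 1·9 3·3 9·1  μ→[1+(-1)+0]=0
d|10:{1,2,5,10}  Σμ=1+(-1)+(-1)+1=0
d|15:{15,5,3,1}  Σμ=1+(-1)+(-1)+1=0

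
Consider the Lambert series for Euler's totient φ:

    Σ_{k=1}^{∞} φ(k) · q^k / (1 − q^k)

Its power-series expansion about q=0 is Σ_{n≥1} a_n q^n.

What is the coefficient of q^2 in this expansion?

q^2  k|2↦φ(k): 2:1 1:1  a_2=2

a_2 = 2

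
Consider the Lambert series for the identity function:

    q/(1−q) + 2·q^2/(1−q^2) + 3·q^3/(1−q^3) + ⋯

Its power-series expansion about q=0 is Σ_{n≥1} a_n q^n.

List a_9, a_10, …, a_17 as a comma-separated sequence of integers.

d|9:{1,3,9}  Σf=1+3+9=13
[q^10] f(1)=1,f(2)=2,f(5)=5,f(10)=10 ⇒ 18
[q^11] f(11)=11,f(1)=1 ⇒ 12
d|12:{1,2,3,4,6,12}  Σf=1+2+3+4+6+12=28
d|13:{1,13}  Σf=1+13=14
n=14: 14·1 7·2 2·7 1·14  f→[14+7+2+1]=24
[q^15] f(1)=1,f(3)=3,f(5)=5,f(15)=15 ⇒ 24
d|16:{1,2,4,8,16}  Σf=1+2+4+8+16=31
q^17  k|17↦f(k): 1:1 17:17  a_17=18

13, 18, 12, 28, 14, 24, 24, 31, 18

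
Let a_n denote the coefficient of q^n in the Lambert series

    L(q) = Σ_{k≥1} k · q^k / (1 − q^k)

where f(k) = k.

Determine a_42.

a_42 = 96

[q^42] f(1)=1,f(2)=2,f(3)=3,f(6)=6,f(7)=7,f(14)=14,f(21)=21,f(42)=42 ⇒ 96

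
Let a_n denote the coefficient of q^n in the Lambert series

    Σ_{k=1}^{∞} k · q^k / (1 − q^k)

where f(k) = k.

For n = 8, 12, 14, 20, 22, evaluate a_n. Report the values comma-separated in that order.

q^8  k|8↦f(k): 8:8 4:4 2:2 1:1  a_8=15
n=12: 12·1 6·2 4·3 3·4 2·6 1·12  f→[12+6+4+3+2+1]=28
[q^14] f(1)=1,f(2)=2,f(7)=7,f(14)=14 ⇒ 24
[q^20] f(1)=1,f(2)=2,f(4)=4,f(5)=5,f(10)=10,f(20)=20 ⇒ 42
d|22:{1,2,11,22}  Σf=1+2+11+22=36

15, 28, 24, 42, 36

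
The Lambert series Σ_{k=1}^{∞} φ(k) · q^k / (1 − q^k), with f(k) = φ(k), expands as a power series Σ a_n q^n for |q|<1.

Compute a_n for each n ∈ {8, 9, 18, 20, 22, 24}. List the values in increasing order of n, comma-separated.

[q^8] φ(1)=1,φ(2)=1,φ(4)=2,φ(8)=4 ⇒ 8
q^9  k|9↦φ(k): 9:6 3:2 1:1  a_9=9
d|18:{1,2,3,6,9,18}  Σφ=1+1+2+2+6+6=18
q^20  k|20↦φ(k): 20:8 10:4 5:4 4:2 2:1 1:1  a_20=20
[q^22] φ(1)=1,φ(2)=1,φ(11)=10,φ(22)=10 ⇒ 22
[q^24] φ(24)=8,φ(12)=4,φ(8)=4,φ(6)=2,φ(4)=2,φ(3)=2,φ(2)=1,φ(1)=1 ⇒ 24

8, 9, 18, 20, 22, 24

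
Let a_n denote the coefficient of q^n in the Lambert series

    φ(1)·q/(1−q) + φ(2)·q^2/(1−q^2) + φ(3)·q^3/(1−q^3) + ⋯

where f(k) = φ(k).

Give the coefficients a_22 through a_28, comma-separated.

[q^22] φ(1)=1,φ(2)=1,φ(11)=10,φ(22)=10 ⇒ 22
n=23: 1·23 23·1  φ→[1+22]=23
d|24:{24,12,8,6,4,3,2,1}  Σφ=8+4+4+2+2+2+1+1=24
[q^25] φ(25)=20,φ(5)=4,φ(1)=1 ⇒ 25
n=26: 26·1 13·2 2·13 1·26  φ→[12+12+1+1]=26
[q^27] φ(27)=18,φ(9)=6,φ(3)=2,φ(1)=1 ⇒ 27
d|28:{28,14,7,4,2,1}  Σφ=12+6+6+2+1+1=28

22, 23, 24, 25, 26, 27, 28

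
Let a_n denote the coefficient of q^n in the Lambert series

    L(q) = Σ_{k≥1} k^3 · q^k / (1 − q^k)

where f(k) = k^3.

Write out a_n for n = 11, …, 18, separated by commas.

1332, 2044, 2198, 3096, 3528, 4681, 4914, 6813

[q^11] f(11)=1331,f(1)=1 ⇒ 1332
n=12: 12·1 6·2 4·3 3·4 2·6 1·12  f→[1728+216+64+27+8+1]=2044
[q^13] f(13)=2197,f(1)=1 ⇒ 2198
q^14  k|14↦f(k): 1:1 2:8 7:343 14:2744  a_14=3096
d|15:{15,5,3,1}  Σf=3375+125+27+1=3528
d|16:{16,8,4,2,1}  Σf=4096+512+64+8+1=4681
[q^17] f(1)=1,f(17)=4913 ⇒ 4914
q^18  k|18↦f(k): 1:1 2:8 3:27 6:216 9:729 18:5832  a_18=6813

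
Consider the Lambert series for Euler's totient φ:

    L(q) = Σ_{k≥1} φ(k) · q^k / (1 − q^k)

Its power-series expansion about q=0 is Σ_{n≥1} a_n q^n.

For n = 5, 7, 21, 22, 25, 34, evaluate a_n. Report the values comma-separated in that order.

q^5  k|5↦φ(k): 5:4 1:1  a_5=5
n=7: 7·1 1·7  φ→[6+1]=7
q^21  k|21↦φ(k): 1:1 3:2 7:6 21:12  a_21=21
[q^22] φ(22)=10,φ(11)=10,φ(2)=1,φ(1)=1 ⇒ 22
n=25: 1·25 5·5 25·1  φ→[1+4+20]=25
q^34  k|34↦φ(k): 34:16 17:16 2:1 1:1  a_34=34

5, 7, 21, 22, 25, 34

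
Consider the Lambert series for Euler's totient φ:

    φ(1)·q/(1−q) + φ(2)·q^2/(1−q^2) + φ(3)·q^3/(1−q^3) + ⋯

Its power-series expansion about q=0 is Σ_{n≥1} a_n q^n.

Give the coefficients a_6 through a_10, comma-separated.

[q^6] φ(1)=1,φ(2)=1,φ(3)=2,φ(6)=2 ⇒ 6
d|7:{1,7}  Σφ=1+6=7
n=8: 8·1 4·2 2·4 1·8  φ→[4+2+1+1]=8
q^9  k|9↦φ(k): 1:1 3:2 9:6  a_9=9
[q^10] φ(10)=4,φ(5)=4,φ(2)=1,φ(1)=1 ⇒ 10

6, 7, 8, 9, 10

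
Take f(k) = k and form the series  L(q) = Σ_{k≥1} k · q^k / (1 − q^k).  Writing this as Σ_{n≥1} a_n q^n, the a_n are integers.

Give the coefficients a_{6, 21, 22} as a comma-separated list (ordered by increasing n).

q^6  k|6↦f(k): 6:6 3:3 2:2 1:1  a_6=12
[q^21] f(21)=21,f(7)=7,f(3)=3,f(1)=1 ⇒ 32
n=22: 22·1 11·2 2·11 1·22  f→[22+11+2+1]=36

12, 32, 36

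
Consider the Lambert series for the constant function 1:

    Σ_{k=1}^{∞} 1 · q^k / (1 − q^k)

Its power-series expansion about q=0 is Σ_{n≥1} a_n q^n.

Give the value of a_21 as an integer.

a_21 = 4

d|21:{1,3,7,21}  Σf=1+1+1+1=4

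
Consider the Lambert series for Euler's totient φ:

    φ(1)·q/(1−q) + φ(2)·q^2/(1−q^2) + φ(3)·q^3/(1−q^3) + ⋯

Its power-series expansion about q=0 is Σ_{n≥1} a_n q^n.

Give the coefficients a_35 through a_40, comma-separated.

q^35  k|35↦φ(k): 1:1 5:4 7:6 35:24  a_35=35
q^36  k|36↦φ(k): 1:1 2:1 3:2 4:2 6:2 9:6 12:4 18:6 36:12  a_36=36
q^37  k|37↦φ(k): 1:1 37:36  a_37=37
d|38:{38,19,2,1}  Σφ=18+18+1+1=38
[q^39] φ(1)=1,φ(3)=2,φ(13)=12,φ(39)=24 ⇒ 39
q^40  k|40↦φ(k): 1:1 2:1 4:2 5:4 8:4 10:4 20:8 40:16  a_40=40

35, 36, 37, 38, 39, 40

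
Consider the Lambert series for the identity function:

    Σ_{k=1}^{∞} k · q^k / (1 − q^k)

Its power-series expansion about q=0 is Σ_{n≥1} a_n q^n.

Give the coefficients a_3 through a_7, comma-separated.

d|3:{1,3}  Σf=1+3=4
n=4: 1·4 2·2 4·1  f→[1+2+4]=7
n=5: 1·5 5·1  f→[1+5]=6
q^6  k|6↦f(k): 6:6 3:3 2:2 1:1  a_6=12
q^7  k|7↦f(k): 7:7 1:1  a_7=8

4, 7, 6, 12, 8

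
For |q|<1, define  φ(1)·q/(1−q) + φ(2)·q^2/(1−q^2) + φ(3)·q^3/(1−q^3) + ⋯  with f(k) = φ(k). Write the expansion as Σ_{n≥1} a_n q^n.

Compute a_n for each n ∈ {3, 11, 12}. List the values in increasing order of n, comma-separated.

[q^3] φ(1)=1,φ(3)=2 ⇒ 3
[q^11] φ(1)=1,φ(11)=10 ⇒ 11
d|12:{1,2,3,4,6,12}  Σφ=1+1+2+2+2+4=12

3, 11, 12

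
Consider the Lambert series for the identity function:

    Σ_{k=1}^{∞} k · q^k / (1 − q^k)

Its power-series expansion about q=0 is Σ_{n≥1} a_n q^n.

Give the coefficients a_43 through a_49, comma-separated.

q^43  k|43↦f(k): 43:43 1:1  a_43=44
d|44:{44,22,11,4,2,1}  Σf=44+22+11+4+2+1=84
d|45:{1,3,5,9,15,45}  Σf=1+3+5+9+15+45=78
d|46:{1,2,23,46}  Σf=1+2+23+46=72
q^47  k|47↦f(k): 1:1 47:47  a_47=48
n=48: 1·48 2·24 3·16 4·12 6·8 8·6 12·4 16·3 24·2 48·1  f→[1+2+3+4+6+8+12+16+24+48]=124
n=49: 49·1 7·7 1·49  f→[49+7+1]=57

44, 84, 78, 72, 48, 124, 57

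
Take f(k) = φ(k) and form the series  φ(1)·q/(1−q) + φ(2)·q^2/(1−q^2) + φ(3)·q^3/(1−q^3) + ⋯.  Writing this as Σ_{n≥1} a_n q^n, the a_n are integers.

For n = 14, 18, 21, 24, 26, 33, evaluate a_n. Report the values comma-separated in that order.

n=14: 14·1 7·2 2·7 1·14  φ→[6+6+1+1]=14
d|18:{18,9,6,3,2,1}  Σφ=6+6+2+2+1+1=18
[q^21] φ(21)=12,φ(7)=6,φ(3)=2,φ(1)=1 ⇒ 21
q^24  k|24↦φ(k): 1:1 2:1 3:2 4:2 6:2 8:4 12:4 24:8  a_24=24
d|26:{26,13,2,1}  Σφ=12+12+1+1=26
[q^33] φ(33)=20,φ(11)=10,φ(3)=2,φ(1)=1 ⇒ 33

14, 18, 21, 24, 26, 33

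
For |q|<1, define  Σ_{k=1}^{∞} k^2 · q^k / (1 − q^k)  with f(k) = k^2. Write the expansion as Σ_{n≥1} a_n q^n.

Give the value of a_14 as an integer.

[q^14] f(14)=196,f(7)=49,f(2)=4,f(1)=1 ⇒ 250

a_14 = 250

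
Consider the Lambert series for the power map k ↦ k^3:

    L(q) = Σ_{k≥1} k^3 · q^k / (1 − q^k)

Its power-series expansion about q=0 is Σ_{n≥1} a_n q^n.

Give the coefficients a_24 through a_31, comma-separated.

16380, 15751, 19782, 20440, 25112, 24390, 31752, 29792

d|24:{24,12,8,6,4,3,2,1}  Σf=13824+1728+512+216+64+27+8+1=16380
[q^25] f(1)=1,f(5)=125,f(25)=15625 ⇒ 15751
n=26: 26·1 13·2 2·13 1·26  f→[17576+2197+8+1]=19782
n=27: 27·1 9·3 3·9 1·27  f→[19683+729+27+1]=20440
[q^28] f(28)=21952,f(14)=2744,f(7)=343,f(4)=64,f(2)=8,f(1)=1 ⇒ 25112
q^29  k|29↦f(k): 1:1 29:24389  a_29=24390
[q^30] f(1)=1,f(2)=8,f(3)=27,f(5)=125,f(6)=216,f(10)=1000,f(15)=3375,f(30)=27000 ⇒ 31752
n=31: 1·31 31·1  f→[1+29791]=29792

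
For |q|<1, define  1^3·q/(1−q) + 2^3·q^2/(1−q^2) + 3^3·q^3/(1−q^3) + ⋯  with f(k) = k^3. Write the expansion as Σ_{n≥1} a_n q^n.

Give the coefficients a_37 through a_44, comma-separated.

n=37: 1·37 37·1  f→[1+50653]=50654
n=38: 38·1 19·2 2·19 1·38  f→[54872+6859+8+1]=61740
q^39  k|39↦f(k): 1:1 3:27 13:2197 39:59319  a_39=61544
q^40  k|40↦f(k): 40:64000 20:8000 10:1000 8:512 5:125 4:64 2:8 1:1  a_40=73710
n=41: 1·41 41·1  f→[1+68921]=68922
q^42  k|42↦f(k): 1:1 2:8 3:27 6:216 7:343 14:2744 21:9261 42:74088  a_42=86688
d|43:{43,1}  Σf=79507+1=79508
d|44:{1,2,4,11,22,44}  Σf=1+8+64+1331+10648+85184=97236

50654, 61740, 61544, 73710, 68922, 86688, 79508, 97236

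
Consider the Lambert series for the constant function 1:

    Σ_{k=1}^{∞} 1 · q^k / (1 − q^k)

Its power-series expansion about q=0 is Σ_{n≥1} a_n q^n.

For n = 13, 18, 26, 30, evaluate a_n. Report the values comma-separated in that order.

2, 6, 4, 8

d|13:{13,1}  Σf=1+1=2
n=18: 1·18 2·9 3·6 6·3 9·2 18·1  f→[1+1+1+1+1+1]=6
d|26:{1,2,13,26}  Σf=1+1+1+1=4
[q^30] f(1)=1,f(2)=1,f(3)=1,f(5)=1,f(6)=1,f(10)=1,f(15)=1,f(30)=1 ⇒ 8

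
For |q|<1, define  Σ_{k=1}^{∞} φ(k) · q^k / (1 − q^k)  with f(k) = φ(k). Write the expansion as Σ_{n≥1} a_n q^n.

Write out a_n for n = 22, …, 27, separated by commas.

q^22  k|22↦φ(k): 22:10 11:10 2:1 1:1  a_22=22
[q^23] φ(23)=22,φ(1)=1 ⇒ 23
[q^24] φ(1)=1,φ(2)=1,φ(3)=2,φ(4)=2,φ(6)=2,φ(8)=4,φ(12)=4,φ(24)=8 ⇒ 24
d|25:{1,5,25}  Σφ=1+4+20=25
n=26: 1·26 2·13 13·2 26·1  φ→[1+1+12+12]=26
d|27:{27,9,3,1}  Σφ=18+6+2+1=27

22, 23, 24, 25, 26, 27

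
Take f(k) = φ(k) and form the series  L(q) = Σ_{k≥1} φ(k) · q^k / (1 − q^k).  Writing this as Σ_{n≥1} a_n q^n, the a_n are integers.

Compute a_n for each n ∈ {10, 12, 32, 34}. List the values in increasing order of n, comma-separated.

n=10: 10·1 5·2 2·5 1·10  φ→[4+4+1+1]=10
d|12:{1,2,3,4,6,12}  Σφ=1+1+2+2+2+4=12
n=32: 1·32 2·16 4·8 8·4 16·2 32·1  φ→[1+1+2+4+8+16]=32
[q^34] φ(1)=1,φ(2)=1,φ(17)=16,φ(34)=16 ⇒ 34

10, 12, 32, 34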